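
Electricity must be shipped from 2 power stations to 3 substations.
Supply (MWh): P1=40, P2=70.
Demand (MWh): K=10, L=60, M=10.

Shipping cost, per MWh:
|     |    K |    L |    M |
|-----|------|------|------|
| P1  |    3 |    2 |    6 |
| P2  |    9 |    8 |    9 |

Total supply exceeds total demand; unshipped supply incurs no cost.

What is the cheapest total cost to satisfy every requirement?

420

An optimal shipping plan:
  P1–L: 40 × 2 = 80
  P2–K: 10 × 9 = 90
  P2–L: 20 × 8 = 160
  P2–M: 10 × 9 = 90
Total = 80 + 90 + 160 + 90 = 420.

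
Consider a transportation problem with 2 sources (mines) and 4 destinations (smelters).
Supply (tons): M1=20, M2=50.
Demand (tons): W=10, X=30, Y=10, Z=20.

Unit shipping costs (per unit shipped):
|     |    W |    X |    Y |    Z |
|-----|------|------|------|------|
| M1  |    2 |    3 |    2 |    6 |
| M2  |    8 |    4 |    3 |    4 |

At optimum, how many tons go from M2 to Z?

Optimal shipments:
  M1->W: 10 × 2 = 20
  M1->X: 10 × 3 = 30
  M2->X: 20 × 4 = 80
  M2->Y: 10 × 3 = 30
  M2->Z: 20 × 4 = 80
Total cost = 240.
So M2→Z carries 20 tons.

20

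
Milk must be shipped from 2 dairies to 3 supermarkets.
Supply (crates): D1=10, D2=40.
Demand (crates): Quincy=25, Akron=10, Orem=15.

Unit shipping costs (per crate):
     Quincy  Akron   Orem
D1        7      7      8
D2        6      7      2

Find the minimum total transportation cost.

250

Optimal allocation:
  D1–Akron: 10 × 7 = 70
  D2–Quincy: 25 × 6 = 150
  D2–Orem: 15 × 2 = 30
Total = 70 + 150 + 30 = 250.
(Supply check: D1 ships 10; D2 ships 40.)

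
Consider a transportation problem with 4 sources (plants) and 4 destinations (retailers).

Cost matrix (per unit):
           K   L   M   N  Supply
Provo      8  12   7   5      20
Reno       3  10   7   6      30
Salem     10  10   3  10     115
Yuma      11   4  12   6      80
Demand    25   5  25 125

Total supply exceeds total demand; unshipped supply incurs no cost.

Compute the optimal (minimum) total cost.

1000

One minimum-cost allocation:
  Provo to N: 20 × 5 = 100
  Reno to K: 25 × 3 = 75
  Reno to N: 5 × 6 = 30
  Salem to M: 25 × 3 = 75
  Salem to N: 25 × 10 = 250
  Yuma to L: 5 × 4 = 20
  Yuma to N: 75 × 6 = 450
Total = 100 + 75 + 30 + 75 + 250 + 20 + 450 = 1000.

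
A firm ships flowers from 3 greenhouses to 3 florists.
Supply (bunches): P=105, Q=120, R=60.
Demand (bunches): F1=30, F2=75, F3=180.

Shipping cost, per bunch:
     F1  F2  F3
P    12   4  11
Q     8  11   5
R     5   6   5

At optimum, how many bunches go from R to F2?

Solving gives:
  P->F2: 75 × 4 = 300
  P->F3: 30 × 11 = 330
  Q->F3: 120 × 5 = 600
  R->F1: 30 × 5 = 150
  R->F3: 30 × 5 = 150
Total cost = 1530.
The route R→F2 is not used.

0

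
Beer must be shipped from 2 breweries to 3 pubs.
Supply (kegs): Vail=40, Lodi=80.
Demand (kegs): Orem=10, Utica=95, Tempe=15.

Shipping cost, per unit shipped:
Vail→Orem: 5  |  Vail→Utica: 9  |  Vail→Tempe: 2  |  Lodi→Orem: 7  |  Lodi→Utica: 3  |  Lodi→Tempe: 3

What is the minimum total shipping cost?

455

An optimal shipping plan:
  Vail to Orem: 10 kegs
  Vail to Utica: 15 kegs
  Vail to Tempe: 15 kegs
  Lodi to Utica: 80 kegs
Total cost = 455.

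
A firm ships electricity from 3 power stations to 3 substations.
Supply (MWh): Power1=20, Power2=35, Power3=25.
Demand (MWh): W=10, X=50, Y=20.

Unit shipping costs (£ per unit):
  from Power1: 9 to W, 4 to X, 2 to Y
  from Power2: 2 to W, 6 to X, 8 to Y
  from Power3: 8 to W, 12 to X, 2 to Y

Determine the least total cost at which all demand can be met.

An optimal shipping plan:
  Power1→X: 20 × £4 = £80
  Power2→W: 5 × £2 = £10
  Power2→X: 30 × £6 = £180
  Power3→W: 5 × £8 = £40
  Power3→Y: 20 × £2 = £40
Total = 80 + 10 + 180 + 40 + 40 = £350.
(Supply check: Power1 ships 20; Power2 ships 35; Power3 ships 25.)

350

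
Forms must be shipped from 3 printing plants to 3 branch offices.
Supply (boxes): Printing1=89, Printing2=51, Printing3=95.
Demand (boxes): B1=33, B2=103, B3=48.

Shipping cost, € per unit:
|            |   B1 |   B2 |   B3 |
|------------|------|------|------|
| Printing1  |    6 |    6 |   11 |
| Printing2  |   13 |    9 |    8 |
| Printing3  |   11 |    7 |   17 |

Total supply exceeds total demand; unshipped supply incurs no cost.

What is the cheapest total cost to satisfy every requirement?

Optimal allocation:
  Printing1 to B1: 33 × €6 = €198
  Printing1 to B2: 56 × €6 = €336
  Printing2 to B3: 48 × €8 = €384
  Printing3 to B2: 47 × €7 = €329
Total = 198 + 336 + 384 + 329 = €1247.

1247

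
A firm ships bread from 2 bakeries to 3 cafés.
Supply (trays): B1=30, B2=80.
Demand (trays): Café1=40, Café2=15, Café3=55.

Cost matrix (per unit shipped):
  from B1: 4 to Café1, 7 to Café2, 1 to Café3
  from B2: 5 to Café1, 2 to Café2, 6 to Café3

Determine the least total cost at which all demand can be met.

410

An optimal shipping plan:
  B1–Café3: 30 trays
  B2–Café1: 40 trays
  B2–Café2: 15 trays
  B2–Café3: 25 trays
Total cost = 410.
(Supply check: B1 ships 30; B2 ships 80.)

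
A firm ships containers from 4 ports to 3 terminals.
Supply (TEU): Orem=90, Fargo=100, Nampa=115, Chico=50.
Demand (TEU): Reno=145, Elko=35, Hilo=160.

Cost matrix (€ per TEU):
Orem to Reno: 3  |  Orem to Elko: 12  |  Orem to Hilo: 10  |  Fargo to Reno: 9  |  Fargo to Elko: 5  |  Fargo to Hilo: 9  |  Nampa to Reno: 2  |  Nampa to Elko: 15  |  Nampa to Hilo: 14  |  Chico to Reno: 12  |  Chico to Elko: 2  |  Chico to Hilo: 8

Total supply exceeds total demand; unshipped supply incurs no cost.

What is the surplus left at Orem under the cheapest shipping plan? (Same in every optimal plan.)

15

Minimum-cost shipments:
  Orem->Reno: 30 TEU
  Orem->Hilo: 45 TEU
  Fargo->Hilo: 100 TEU
  Nampa->Reno: 115 TEU
  Chico->Elko: 35 TEU
  Chico->Hilo: 15 TEU
Total cost = €1860.
Orem ships 75 of its 90, leaving 15.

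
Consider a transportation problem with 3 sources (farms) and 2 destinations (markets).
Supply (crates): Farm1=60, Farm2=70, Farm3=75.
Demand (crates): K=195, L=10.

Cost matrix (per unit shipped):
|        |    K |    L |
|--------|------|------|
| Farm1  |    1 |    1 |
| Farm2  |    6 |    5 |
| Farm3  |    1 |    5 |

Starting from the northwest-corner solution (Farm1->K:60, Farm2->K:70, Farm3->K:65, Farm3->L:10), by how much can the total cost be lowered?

50

Current plan cost = 60·1 + 70·6 + 65·1 + 10·5 = 595.
Optimal plan:
  Farm1 to K: 60 crates
  Farm2 to K: 60 crates
  Farm2 to L: 10 crates
  Farm3 to K: 75 crates
Optimal cost = 545.
Saving = 595 − 545 = 50.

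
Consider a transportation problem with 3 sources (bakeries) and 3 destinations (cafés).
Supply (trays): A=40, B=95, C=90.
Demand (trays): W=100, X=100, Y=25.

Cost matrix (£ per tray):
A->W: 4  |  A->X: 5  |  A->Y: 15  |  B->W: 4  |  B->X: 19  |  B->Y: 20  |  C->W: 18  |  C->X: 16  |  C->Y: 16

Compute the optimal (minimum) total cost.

One minimum-cost allocation:
  A–W: 5 × £4 = £20
  A–X: 35 × £5 = £175
  B–W: 95 × £4 = £380
  C–X: 65 × £16 = £1040
  C–Y: 25 × £16 = £400
Total = 20 + 175 + 380 + 1040 + 400 = £2015.

2015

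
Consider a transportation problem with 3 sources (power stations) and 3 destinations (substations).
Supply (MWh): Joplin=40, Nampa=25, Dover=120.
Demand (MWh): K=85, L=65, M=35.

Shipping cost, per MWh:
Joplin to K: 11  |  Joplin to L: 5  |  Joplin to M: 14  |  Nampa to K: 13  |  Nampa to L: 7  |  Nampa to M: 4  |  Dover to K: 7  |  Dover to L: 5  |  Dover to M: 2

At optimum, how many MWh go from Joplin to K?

0

The minimum-cost plan:
  Joplin→L: 40 × 5 = 200
  Nampa→M: 25 × 4 = 100
  Dover→K: 85 × 7 = 595
  Dover→L: 25 × 5 = 125
  Dover→M: 10 × 2 = 20
Total cost = 1040.
The route Joplin→K is not used.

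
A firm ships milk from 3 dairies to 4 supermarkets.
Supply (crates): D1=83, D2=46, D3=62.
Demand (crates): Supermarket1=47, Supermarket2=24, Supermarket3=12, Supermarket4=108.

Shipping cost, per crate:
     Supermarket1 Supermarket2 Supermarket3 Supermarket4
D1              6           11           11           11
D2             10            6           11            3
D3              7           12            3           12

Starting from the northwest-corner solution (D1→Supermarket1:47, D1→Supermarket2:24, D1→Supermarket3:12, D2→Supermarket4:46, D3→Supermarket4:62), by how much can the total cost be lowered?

108

Current plan cost = 47·6 + 24·11 + 12·11 + 46·3 + 62·12 = 1560.
Optimal plan:
  D1->Supermarket2: 24 × 11 = 264
  D1->Supermarket4: 59 × 11 = 649
  D2->Supermarket4: 46 × 3 = 138
  D3->Supermarket1: 47 × 7 = 329
  D3->Supermarket3: 12 × 3 = 36
  D3->Supermarket4: 3 × 12 = 36
Optimal cost = 1452.
Saving = 1560 − 1452 = 108.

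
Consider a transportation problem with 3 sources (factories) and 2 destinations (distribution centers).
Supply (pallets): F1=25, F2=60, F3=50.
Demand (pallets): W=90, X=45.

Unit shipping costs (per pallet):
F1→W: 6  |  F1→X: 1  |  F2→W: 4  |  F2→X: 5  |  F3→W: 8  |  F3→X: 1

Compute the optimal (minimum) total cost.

Optimal allocation:
  F1 to W: 25 × 6 = 150
  F2 to W: 60 × 4 = 240
  F3 to W: 5 × 8 = 40
  F3 to X: 45 × 1 = 45
Total = 150 + 240 + 40 + 45 = 475.

475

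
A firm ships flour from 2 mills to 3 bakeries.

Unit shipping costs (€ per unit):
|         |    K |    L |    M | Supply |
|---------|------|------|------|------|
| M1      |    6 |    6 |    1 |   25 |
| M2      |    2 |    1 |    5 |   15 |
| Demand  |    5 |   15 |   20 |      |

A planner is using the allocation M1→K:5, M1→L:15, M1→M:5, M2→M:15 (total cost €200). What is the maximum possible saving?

135

Current plan cost = 5·6 + 15·6 + 5·1 + 15·5 = €200.
Optimal plan:
  M1->K: 5 × €6 = €30
  M1->M: 20 × €1 = €20
  M2->L: 15 × €1 = €15
Optimal cost = €65.
Saving = 200 − 65 = €135.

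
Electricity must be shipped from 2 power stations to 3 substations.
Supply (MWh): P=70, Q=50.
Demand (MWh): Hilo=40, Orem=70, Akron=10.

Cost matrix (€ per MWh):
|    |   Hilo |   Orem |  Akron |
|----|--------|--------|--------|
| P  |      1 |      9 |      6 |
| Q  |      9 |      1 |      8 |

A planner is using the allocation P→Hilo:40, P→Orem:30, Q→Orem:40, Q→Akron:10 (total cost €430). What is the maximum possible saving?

100

Current plan cost = 40·1 + 30·9 + 40·1 + 10·8 = €430.
Optimal plan:
  P->Hilo: 40 × €1 = €40
  P->Orem: 20 × €9 = €180
  P->Akron: 10 × €6 = €60
  Q->Orem: 50 × €1 = €50
Optimal cost = €330.
Saving = 430 − 330 = €100.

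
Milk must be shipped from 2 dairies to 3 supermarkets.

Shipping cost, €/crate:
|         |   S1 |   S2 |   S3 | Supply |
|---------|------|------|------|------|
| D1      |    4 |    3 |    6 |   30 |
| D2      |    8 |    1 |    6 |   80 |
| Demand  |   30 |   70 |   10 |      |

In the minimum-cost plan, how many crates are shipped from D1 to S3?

Solving gives:
  D1 to S1: 30 × €4 = €120
  D2 to S2: 70 × €1 = €70
  D2 to S3: 10 × €6 = €60
Total cost = €250.
The route D1→S3 is not used.

0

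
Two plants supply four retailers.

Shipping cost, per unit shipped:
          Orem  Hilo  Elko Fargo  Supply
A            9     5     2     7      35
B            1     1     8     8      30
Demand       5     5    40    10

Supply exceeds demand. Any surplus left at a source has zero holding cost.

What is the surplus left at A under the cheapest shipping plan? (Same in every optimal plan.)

An optimal plan:
  A to Elko: 35 × 2 = 70
  B to Orem: 5 × 1 = 5
  B to Hilo: 5 × 1 = 5
  B to Elko: 5 × 8 = 40
  B to Fargo: 10 × 8 = 80
Total cost = 200.
A ships 35 of its 35, leaving 0.

0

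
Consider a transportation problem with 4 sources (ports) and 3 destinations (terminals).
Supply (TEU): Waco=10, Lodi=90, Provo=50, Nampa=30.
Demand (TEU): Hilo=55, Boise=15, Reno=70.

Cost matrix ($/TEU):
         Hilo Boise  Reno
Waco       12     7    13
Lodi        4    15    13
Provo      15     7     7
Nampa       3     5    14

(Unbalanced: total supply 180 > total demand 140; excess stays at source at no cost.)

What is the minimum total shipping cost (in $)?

890

A cheapest plan:
  Waco to Reno: 10 × $13 = $130
  Lodi to Hilo: 40 × $4 = $160
  Lodi to Reno: 10 × $13 = $130
  Provo to Reno: 50 × $7 = $350
  Nampa to Hilo: 15 × $3 = $45
  Nampa to Boise: 15 × $5 = $75
Total = 130 + 160 + 130 + 350 + 45 + 75 = $890.
(Supply check: Waco ships 10; Lodi ships 50; Provo ships 50; Nampa ships 30.)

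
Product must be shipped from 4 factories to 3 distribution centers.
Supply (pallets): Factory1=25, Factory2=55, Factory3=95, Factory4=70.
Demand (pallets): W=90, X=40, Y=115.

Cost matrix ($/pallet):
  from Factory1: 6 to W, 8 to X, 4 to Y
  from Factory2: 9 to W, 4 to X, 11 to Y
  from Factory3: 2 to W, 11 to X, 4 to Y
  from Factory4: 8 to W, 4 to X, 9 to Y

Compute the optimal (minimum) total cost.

1255

A cheapest plan:
  Factory1->Y: 25 pallets
  Factory2->X: 40 pallets
  Factory2->Y: 15 pallets
  Factory3->W: 90 pallets
  Factory3->Y: 5 pallets
  Factory4->Y: 70 pallets
Total cost = $1255.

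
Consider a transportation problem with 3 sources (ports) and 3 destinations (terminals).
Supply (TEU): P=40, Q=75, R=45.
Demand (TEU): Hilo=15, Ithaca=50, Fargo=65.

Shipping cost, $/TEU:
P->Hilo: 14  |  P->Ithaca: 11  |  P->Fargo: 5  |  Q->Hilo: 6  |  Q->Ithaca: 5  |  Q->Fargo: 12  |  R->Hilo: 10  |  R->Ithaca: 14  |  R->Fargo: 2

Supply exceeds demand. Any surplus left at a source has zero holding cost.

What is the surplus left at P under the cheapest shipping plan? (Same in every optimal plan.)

Minimum-cost shipments:
  P→Fargo: 20 × $5 = $100
  Q→Hilo: 15 × $6 = $90
  Q→Ithaca: 50 × $5 = $250
  R→Fargo: 45 × $2 = $90
Total cost = $530.
P ships 20 of its 40, leaving 20.

20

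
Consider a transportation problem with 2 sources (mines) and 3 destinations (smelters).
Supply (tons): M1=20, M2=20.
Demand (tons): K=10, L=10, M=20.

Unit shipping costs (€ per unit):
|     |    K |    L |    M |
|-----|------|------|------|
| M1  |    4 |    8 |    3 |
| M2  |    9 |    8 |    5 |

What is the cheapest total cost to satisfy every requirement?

200

An optimal shipping plan:
  M1->K: 10 × €4 = €40
  M1->M: 10 × €3 = €30
  M2->L: 10 × €8 = €80
  M2->M: 10 × €5 = €50
Total = 40 + 30 + 80 + 50 = €200.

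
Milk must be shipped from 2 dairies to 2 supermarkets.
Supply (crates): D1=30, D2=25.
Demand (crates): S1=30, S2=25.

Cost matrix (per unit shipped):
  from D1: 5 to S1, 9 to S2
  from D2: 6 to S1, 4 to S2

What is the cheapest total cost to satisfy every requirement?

One minimum-cost allocation:
  D1->S1: 30 crates
  D2->S2: 25 crates
Total cost = 250.

250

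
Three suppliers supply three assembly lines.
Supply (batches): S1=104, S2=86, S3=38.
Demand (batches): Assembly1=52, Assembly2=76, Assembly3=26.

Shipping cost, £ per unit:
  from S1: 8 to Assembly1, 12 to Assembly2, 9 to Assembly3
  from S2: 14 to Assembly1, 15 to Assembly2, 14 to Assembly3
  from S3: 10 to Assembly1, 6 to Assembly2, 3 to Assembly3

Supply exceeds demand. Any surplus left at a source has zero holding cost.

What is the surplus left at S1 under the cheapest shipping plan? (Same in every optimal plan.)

0

An optimal plan:
  S1->Assembly1: 52 × £8 = £416
  S1->Assembly2: 52 × £12 = £624
  S2->Assembly2: 12 × £15 = £180
  S3->Assembly2: 12 × £6 = £72
  S3->Assembly3: 26 × £3 = £78
Total cost = £1370.
S1 ships 104 of its 104, leaving 0.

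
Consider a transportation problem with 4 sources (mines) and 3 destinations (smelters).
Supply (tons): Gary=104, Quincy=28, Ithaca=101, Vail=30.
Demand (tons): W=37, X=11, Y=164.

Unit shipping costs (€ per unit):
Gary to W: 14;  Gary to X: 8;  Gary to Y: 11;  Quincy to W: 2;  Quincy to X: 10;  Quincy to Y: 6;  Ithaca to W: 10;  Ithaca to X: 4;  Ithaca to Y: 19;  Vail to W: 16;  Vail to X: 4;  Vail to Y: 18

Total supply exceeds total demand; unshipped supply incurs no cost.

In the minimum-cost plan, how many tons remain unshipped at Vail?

0

An optimal plan:
  Gary to Y: 104 × €11 = €1144
  Quincy to Y: 28 × €6 = €168
  Ithaca to W: 37 × €10 = €370
  Ithaca to X: 11 × €4 = €44
  Ithaca to Y: 2 × €19 = €38
  Vail to Y: 30 × €18 = €540
Total cost = €2304.
Vail ships 30 of its 30, leaving 0.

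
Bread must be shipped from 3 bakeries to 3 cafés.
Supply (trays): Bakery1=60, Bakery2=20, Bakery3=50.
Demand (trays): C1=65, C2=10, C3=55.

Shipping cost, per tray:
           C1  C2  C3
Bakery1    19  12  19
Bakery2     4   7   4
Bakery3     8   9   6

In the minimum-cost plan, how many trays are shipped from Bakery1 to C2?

10

Optimal shipments:
  Bakery1–C1: 45 × 19 = 855
  Bakery1–C2: 10 × 12 = 120
  Bakery1–C3: 5 × 19 = 95
  Bakery2–C1: 20 × 4 = 80
  Bakery3–C3: 50 × 6 = 300
Total cost = 1450.
So Bakery1→C2 carries 10 trays.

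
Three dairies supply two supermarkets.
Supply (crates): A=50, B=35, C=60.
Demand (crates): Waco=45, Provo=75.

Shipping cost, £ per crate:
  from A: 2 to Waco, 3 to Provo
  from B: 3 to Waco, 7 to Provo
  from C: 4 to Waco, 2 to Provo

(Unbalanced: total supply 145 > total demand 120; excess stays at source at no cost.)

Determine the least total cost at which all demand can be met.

A cheapest plan:
  A->Waco: 35 × £2 = £70
  A->Provo: 15 × £3 = £45
  B->Waco: 10 × £3 = £30
  C->Provo: 60 × £2 = £120
Total = 70 + 45 + 30 + 120 = £265.
(Supply check: A ships 50; B ships 10; C ships 60.)

265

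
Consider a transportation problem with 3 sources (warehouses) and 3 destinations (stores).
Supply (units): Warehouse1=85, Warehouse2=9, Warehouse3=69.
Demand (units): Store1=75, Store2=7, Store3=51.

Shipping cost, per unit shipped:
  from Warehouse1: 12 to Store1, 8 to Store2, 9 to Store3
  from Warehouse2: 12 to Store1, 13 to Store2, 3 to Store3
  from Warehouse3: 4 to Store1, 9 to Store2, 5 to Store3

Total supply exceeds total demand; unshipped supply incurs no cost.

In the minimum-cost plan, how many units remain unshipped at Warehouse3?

An optimal plan:
  Warehouse1->Store1: 6 × 12 = 72
  Warehouse1->Store2: 7 × 8 = 56
  Warehouse1->Store3: 42 × 9 = 378
  Warehouse2->Store3: 9 × 3 = 27
  Warehouse3->Store1: 69 × 4 = 276
Total cost = 809.
Warehouse3 ships 69 of its 69, leaving 0.

0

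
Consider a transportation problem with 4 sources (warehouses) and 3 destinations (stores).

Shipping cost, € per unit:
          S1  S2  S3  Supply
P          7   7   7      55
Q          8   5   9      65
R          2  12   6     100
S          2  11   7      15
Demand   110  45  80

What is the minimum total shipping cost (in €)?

Optimal allocation:
  P->S3: 55 units
  Q->S2: 45 units
  Q->S3: 20 units
  R->S1: 95 units
  R->S3: 5 units
  S->S1: 15 units
Total cost = €1040.

1040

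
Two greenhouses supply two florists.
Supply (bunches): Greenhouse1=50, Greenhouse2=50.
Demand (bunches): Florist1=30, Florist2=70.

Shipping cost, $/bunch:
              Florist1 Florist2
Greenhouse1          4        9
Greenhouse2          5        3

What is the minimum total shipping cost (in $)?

450

An optimal shipping plan:
  Greenhouse1–Florist1: 30 × $4 = $120
  Greenhouse1–Florist2: 20 × $9 = $180
  Greenhouse2–Florist2: 50 × $3 = $150
Total = 120 + 180 + 150 = $450.
(Supply check: Greenhouse1 ships 50; Greenhouse2 ships 50.)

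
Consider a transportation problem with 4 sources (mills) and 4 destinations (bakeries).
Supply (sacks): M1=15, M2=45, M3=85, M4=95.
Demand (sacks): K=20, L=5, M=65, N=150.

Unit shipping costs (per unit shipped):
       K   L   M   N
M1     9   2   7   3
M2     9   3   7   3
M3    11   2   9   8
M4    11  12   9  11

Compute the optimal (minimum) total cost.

A cheapest plan:
  M1→N: 15 sacks
  M2→N: 45 sacks
  M3→L: 5 sacks
  M3→N: 80 sacks
  M4→K: 20 sacks
  M4→M: 65 sacks
  M4→N: 10 sacks
Total cost = 1745.
(Supply check: M1 ships 15; M2 ships 45; M3 ships 85; M4 ships 95.)

1745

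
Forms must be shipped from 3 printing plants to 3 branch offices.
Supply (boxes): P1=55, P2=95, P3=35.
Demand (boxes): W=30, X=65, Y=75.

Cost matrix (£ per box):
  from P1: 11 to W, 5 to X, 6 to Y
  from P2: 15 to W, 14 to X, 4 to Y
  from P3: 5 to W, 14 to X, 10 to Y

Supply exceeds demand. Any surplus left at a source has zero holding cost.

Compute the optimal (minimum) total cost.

An optimal shipping plan:
  P1–X: 55 boxes
  P2–X: 10 boxes
  P2–Y: 75 boxes
  P3–W: 30 boxes
Total cost = £865.

865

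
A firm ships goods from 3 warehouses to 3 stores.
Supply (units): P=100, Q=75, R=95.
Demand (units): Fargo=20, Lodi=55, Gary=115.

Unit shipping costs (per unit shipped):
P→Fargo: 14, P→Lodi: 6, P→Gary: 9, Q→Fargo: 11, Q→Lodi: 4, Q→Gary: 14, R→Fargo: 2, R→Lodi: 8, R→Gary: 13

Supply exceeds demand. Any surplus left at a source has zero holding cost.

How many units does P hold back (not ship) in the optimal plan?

0

Minimum-cost shipments:
  P→Gary: 100 units
  Q→Lodi: 55 units
  R→Fargo: 20 units
  R→Gary: 15 units
Total cost = 1355.
P ships 100 of its 100, leaving 0.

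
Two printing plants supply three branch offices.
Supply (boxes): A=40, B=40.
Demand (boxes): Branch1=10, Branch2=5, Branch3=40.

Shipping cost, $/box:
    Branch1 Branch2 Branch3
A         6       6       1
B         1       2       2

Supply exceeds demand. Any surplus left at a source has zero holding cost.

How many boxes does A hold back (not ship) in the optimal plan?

0

Minimum-cost shipments:
  A–Branch3: 40 × $1 = $40
  B–Branch1: 10 × $1 = $10
  B–Branch2: 5 × $2 = $10
Total cost = $60.
A ships 40 of its 40, leaving 0.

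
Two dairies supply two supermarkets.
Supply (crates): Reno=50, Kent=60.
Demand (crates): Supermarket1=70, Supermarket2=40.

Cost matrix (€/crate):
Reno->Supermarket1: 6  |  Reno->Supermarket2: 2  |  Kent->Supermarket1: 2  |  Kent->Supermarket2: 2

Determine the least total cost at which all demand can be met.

260

One minimum-cost allocation:
  Reno to Supermarket1: 10 × €6 = €60
  Reno to Supermarket2: 40 × €2 = €80
  Kent to Supermarket1: 60 × €2 = €120
Total = 60 + 80 + 120 = €260.
(Supply check: Reno ships 50; Kent ships 60.)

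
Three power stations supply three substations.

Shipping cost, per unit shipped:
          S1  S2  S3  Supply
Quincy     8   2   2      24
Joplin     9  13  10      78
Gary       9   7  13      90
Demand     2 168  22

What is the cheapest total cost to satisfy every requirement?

A cheapest plan:
  Quincy to S2: 24 × 2 = 48
  Joplin to S1: 2 × 9 = 18
  Joplin to S2: 54 × 13 = 702
  Joplin to S3: 22 × 10 = 220
  Gary to S2: 90 × 7 = 630
Total = 48 + 18 + 702 + 220 + 630 = 1618.

1618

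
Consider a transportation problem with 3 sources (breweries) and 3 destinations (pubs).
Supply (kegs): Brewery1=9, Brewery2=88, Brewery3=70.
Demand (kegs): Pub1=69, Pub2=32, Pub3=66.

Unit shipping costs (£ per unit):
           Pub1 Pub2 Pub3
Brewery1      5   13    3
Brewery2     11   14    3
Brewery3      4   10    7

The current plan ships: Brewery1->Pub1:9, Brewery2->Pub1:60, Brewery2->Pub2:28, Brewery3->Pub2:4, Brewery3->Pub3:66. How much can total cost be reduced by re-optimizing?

708

Current plan cost = 9·5 + 60·11 + 28·14 + 4·10 + 66·7 = £1599.
Optimal plan:
  Brewery1->Pub1: 9 × £5 = £45
  Brewery2->Pub2: 22 × £14 = £308
  Brewery2->Pub3: 66 × £3 = £198
  Brewery3->Pub1: 60 × £4 = £240
  Brewery3->Pub2: 10 × £10 = £100
Optimal cost = £891.
Saving = 1599 − 891 = £708.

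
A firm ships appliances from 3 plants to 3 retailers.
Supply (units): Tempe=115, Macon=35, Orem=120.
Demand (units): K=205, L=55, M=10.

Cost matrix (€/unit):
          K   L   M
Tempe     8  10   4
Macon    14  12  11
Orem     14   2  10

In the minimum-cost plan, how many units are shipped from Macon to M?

Solving gives:
  Tempe→K: 105 × €8 = €840
  Tempe→M: 10 × €4 = €40
  Macon→K: 35 × €14 = €490
  Orem→K: 65 × €14 = €910
  Orem→L: 55 × €2 = €110
Total cost = €2390.
The route Macon→M is not used.

0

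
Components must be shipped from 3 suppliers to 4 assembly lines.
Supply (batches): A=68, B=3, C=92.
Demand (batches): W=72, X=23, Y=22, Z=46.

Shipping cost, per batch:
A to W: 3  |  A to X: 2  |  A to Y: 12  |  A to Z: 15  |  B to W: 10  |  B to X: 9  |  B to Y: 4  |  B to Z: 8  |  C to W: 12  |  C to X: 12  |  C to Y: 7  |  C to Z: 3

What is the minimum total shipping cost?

An optimal shipping plan:
  A→W: 45 × 3 = 135
  A→X: 23 × 2 = 46
  B→Y: 3 × 4 = 12
  C→W: 27 × 12 = 324
  C→Y: 19 × 7 = 133
  C→Z: 46 × 3 = 138
Total = 135 + 46 + 12 + 324 + 133 + 138 = 788.

788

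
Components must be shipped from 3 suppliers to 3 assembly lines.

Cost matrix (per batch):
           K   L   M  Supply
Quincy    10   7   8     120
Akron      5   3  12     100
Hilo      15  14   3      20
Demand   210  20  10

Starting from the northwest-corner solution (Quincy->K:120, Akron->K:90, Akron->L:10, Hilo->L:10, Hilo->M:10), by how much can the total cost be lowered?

Current plan cost = 120·10 + 90·5 + 10·3 + 10·14 + 10·3 = 1850.
Optimal plan:
  Quincy->K: 100 × 10 = 1000
  Quincy->L: 20 × 7 = 140
  Akron->K: 100 × 5 = 500
  Hilo->K: 10 × 15 = 150
  Hilo->M: 10 × 3 = 30
Optimal cost = 1820.
Saving = 1850 − 1820 = 30.

30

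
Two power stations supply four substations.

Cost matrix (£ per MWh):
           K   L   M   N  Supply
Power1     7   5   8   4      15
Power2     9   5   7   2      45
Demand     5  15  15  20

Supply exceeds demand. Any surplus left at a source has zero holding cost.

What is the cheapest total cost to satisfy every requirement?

A cheapest plan:
  Power1–K: 5 × £7 = £35
  Power1–L: 10 × £5 = £50
  Power2–L: 5 × £5 = £25
  Power2–M: 15 × £7 = £105
  Power2–N: 20 × £2 = £40
Total = 35 + 50 + 25 + 105 + 40 = £255.
(Supply check: Power1 ships 15; Power2 ships 40.)

255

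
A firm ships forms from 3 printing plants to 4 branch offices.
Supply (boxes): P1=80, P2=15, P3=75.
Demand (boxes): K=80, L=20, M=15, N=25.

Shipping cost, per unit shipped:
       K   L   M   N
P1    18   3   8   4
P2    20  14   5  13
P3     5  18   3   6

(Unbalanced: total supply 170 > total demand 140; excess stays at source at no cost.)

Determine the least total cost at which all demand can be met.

A cheapest plan:
  P1→K: 5 boxes
  P1→L: 20 boxes
  P1→N: 25 boxes
  P2→M: 15 boxes
  P3→K: 75 boxes
Total cost = 700.
(Supply check: P1 ships 50; P2 ships 15; P3 ships 75.)

700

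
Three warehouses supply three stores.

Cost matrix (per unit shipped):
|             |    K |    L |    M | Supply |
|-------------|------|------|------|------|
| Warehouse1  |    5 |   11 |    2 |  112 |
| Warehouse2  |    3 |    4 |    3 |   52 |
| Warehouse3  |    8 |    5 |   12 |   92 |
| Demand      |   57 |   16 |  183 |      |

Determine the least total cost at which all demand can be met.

1144

Optimal allocation:
  Warehouse1 to M: 112 × 2 = 224
  Warehouse2 to M: 52 × 3 = 156
  Warehouse3 to K: 57 × 8 = 456
  Warehouse3 to L: 16 × 5 = 80
  Warehouse3 to M: 19 × 12 = 228
Total = 224 + 156 + 456 + 80 + 228 = 1144.
(Supply check: Warehouse1 ships 112; Warehouse2 ships 52; Warehouse3 ships 92.)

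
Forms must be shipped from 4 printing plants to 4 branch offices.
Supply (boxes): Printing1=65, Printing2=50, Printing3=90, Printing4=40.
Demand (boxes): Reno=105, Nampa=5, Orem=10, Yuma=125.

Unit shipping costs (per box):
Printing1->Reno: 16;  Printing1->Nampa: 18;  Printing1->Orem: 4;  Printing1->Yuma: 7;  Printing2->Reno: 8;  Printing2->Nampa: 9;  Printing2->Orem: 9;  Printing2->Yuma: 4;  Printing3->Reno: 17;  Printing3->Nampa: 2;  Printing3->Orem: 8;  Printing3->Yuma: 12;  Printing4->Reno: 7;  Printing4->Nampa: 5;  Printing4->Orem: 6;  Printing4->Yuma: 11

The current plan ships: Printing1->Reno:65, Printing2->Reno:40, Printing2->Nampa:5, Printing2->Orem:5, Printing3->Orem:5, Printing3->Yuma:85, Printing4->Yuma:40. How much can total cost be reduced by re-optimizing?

750

Current plan cost = 65·16 + 40·8 + 5·9 + 5·9 + 5·8 + 85·12 + 40·11 = 2950.
Optimal plan:
  Printing1->Yuma: 65 boxes
  Printing2->Reno: 50 boxes
  Printing3->Reno: 15 boxes
  Printing3->Nampa: 5 boxes
  Printing3->Orem: 10 boxes
  Printing3->Yuma: 60 boxes
  Printing4->Reno: 40 boxes
Optimal cost = 2200.
Saving = 2950 − 2200 = 750.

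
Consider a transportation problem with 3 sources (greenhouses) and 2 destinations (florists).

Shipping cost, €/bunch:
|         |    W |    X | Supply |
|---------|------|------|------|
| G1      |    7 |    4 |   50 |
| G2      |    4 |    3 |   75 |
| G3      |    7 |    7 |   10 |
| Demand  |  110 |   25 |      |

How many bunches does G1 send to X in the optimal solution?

Optimal shipments:
  G1–W: 25 bunches
  G1–X: 25 bunches
  G2–W: 75 bunches
  G3–W: 10 bunches
Total cost = €645.
So G1→X carries 25 bunches.

25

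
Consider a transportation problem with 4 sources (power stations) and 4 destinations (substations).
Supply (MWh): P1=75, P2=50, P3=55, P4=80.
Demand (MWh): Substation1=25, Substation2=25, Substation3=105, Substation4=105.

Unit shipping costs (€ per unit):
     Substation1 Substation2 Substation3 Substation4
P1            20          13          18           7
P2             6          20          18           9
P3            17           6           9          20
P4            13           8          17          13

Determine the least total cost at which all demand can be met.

2510

An optimal shipping plan:
  P1–Substation4: 75 × €7 = €525
  P2–Substation1: 25 × €6 = €150
  P2–Substation4: 25 × €9 = €225
  P3–Substation3: 55 × €9 = €495
  P4–Substation2: 25 × €8 = €200
  P4–Substation3: 50 × €17 = €850
  P4–Substation4: 5 × €13 = €65
Total = 525 + 150 + 225 + 495 + 200 + 850 + 65 = €2510.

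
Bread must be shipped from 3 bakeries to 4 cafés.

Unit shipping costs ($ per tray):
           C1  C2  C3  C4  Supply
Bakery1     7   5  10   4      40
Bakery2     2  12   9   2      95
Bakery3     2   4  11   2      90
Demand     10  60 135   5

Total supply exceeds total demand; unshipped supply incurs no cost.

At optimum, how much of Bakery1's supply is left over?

An optimal plan:
  Bakery1–C3: 40 × $10 = $400
  Bakery2–C3: 95 × $9 = $855
  Bakery3–C1: 10 × $2 = $20
  Bakery3–C2: 60 × $4 = $240
  Bakery3–C4: 5 × $2 = $10
Total cost = $1525.
Bakery1 ships 40 of its 40, leaving 0.

0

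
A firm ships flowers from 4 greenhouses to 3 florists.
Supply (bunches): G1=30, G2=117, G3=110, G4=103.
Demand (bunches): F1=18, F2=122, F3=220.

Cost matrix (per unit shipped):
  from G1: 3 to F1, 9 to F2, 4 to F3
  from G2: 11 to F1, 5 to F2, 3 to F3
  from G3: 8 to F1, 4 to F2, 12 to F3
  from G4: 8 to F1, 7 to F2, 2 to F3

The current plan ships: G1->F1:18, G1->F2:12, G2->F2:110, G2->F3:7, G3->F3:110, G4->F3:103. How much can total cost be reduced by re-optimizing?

1136

Current plan cost = 18·3 + 12·9 + 110·5 + 7·3 + 110·12 + 103·2 = 2259.
Optimal plan:
  G1->F1: 18 × 3 = 54
  G1->F3: 12 × 4 = 48
  G2->F2: 12 × 5 = 60
  G2->F3: 105 × 3 = 315
  G3->F2: 110 × 4 = 440
  G4->F3: 103 × 2 = 206
Optimal cost = 1123.
Saving = 2259 − 1123 = 1136.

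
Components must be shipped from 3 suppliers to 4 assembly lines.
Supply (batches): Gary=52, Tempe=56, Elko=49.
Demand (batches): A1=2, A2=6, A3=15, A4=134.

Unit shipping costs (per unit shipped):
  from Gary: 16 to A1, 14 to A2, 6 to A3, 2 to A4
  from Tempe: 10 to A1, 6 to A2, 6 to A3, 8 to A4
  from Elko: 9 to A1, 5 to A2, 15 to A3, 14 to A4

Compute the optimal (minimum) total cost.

Optimal allocation:
  Gary–A4: 52 batches
  Tempe–A3: 15 batches
  Tempe–A4: 41 batches
  Elko–A1: 2 batches
  Elko–A2: 6 batches
  Elko–A4: 41 batches
Total cost = 1144.

1144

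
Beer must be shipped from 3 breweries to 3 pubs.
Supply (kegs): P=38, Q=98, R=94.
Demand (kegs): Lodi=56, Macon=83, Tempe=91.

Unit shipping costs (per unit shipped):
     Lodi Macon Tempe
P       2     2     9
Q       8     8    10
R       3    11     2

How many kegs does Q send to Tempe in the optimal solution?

0

Solving gives:
  P->Macon: 38 × 2 = 76
  Q->Lodi: 53 × 8 = 424
  Q->Macon: 45 × 8 = 360
  R->Lodi: 3 × 3 = 9
  R->Tempe: 91 × 2 = 182
Total cost = 1051.
The route Q→Tempe is not used.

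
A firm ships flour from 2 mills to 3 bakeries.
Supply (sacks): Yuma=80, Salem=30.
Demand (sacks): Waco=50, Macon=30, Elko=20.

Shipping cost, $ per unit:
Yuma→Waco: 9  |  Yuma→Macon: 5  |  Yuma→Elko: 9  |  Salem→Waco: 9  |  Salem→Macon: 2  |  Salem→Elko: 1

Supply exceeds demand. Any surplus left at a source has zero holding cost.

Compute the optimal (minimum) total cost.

590

A cheapest plan:
  Yuma->Waco: 50 × $9 = $450
  Yuma->Macon: 20 × $5 = $100
  Salem->Macon: 10 × $2 = $20
  Salem->Elko: 20 × $1 = $20
Total = 450 + 100 + 20 + 20 = $590.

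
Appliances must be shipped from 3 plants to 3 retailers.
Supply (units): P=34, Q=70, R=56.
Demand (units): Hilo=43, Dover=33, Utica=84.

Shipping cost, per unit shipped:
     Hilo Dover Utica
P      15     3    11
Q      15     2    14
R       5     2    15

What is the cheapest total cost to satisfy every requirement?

One minimum-cost allocation:
  P→Utica: 34 × 11 = 374
  Q→Dover: 20 × 2 = 40
  Q→Utica: 50 × 14 = 700
  R→Hilo: 43 × 5 = 215
  R→Dover: 13 × 2 = 26
Total = 374 + 40 + 700 + 215 + 26 = 1355.

1355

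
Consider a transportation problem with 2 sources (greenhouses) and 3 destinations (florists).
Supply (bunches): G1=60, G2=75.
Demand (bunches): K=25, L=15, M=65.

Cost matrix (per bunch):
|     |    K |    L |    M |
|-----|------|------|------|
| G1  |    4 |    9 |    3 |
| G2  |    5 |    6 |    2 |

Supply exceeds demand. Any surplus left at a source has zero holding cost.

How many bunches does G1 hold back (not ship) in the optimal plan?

30

Minimum-cost shipments:
  G1→K: 25 × 4 = 100
  G1→M: 5 × 3 = 15
  G2→L: 15 × 6 = 90
  G2→M: 60 × 2 = 120
Total cost = 325.
G1 ships 30 of its 60, leaving 30.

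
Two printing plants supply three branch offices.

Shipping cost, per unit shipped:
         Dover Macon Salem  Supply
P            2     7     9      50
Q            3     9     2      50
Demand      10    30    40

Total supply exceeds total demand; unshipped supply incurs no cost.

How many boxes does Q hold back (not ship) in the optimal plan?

10

An optimal plan:
  P to Dover: 10 boxes
  P to Macon: 30 boxes
  Q to Salem: 40 boxes
Total cost = 310.
Q ships 40 of its 50, leaving 10.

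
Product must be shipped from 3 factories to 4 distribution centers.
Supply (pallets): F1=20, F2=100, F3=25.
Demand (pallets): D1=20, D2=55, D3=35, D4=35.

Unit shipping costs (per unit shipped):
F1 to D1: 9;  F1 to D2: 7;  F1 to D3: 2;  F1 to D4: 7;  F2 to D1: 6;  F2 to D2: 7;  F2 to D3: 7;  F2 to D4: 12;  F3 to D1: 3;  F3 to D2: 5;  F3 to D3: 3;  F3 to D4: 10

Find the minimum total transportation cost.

One minimum-cost allocation:
  F1–D4: 20 × 7 = 140
  F2–D1: 20 × 6 = 120
  F2–D2: 55 × 7 = 385
  F2–D3: 10 × 7 = 70
  F2–D4: 15 × 12 = 180
  F3–D3: 25 × 3 = 75
Total = 140 + 120 + 385 + 70 + 180 + 75 = 970.

970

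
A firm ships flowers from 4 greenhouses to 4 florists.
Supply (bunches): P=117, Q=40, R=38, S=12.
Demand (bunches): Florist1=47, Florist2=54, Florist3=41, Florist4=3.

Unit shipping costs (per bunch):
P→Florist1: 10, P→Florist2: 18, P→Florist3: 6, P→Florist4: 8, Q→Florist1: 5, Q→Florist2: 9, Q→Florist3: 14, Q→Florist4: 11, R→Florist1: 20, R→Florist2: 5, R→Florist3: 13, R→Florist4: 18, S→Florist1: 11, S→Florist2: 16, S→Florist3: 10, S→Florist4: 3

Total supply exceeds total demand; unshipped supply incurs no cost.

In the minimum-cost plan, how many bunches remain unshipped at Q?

An optimal plan:
  P to Florist1: 23 × 10 = 230
  P to Florist3: 41 × 6 = 246
  Q to Florist1: 24 × 5 = 120
  Q to Florist2: 16 × 9 = 144
  R to Florist2: 38 × 5 = 190
  S to Florist4: 3 × 3 = 9
Total cost = 939.
Q ships 40 of its 40, leaving 0.

0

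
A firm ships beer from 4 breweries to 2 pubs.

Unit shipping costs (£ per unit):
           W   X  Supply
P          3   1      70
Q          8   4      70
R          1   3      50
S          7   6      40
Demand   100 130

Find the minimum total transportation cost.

An optimal shipping plan:
  P to W: 10 × £3 = £30
  P to X: 60 × £1 = £60
  Q to X: 70 × £4 = £280
  R to W: 50 × £1 = £50
  S to W: 40 × £7 = £280
Total = 30 + 60 + 280 + 50 + 280 = £700.

700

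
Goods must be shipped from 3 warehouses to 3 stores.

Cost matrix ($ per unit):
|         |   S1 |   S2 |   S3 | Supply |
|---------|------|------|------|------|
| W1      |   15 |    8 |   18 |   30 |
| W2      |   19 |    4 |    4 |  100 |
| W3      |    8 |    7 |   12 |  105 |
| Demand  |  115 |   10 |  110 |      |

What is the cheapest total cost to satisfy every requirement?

One minimum-cost allocation:
  W1 to S1: 10 × $15 = $150
  W1 to S2: 10 × $8 = $80
  W1 to S3: 10 × $18 = $180
  W2 to S3: 100 × $4 = $400
  W3 to S1: 105 × $8 = $840
Total = 150 + 80 + 180 + 400 + 840 = $1650.

1650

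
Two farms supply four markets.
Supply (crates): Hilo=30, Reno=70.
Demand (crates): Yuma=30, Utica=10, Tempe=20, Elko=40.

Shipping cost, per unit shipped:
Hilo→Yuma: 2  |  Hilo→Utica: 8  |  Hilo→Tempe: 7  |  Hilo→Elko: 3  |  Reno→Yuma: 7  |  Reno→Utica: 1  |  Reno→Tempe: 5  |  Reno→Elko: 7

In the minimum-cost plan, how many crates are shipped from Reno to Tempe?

20

Optimal shipments:
  Hilo–Yuma: 30 × 2 = 60
  Reno–Utica: 10 × 1 = 10
  Reno–Tempe: 20 × 5 = 100
  Reno–Elko: 40 × 7 = 280
Total cost = 450.
So Reno→Tempe carries 20 crates.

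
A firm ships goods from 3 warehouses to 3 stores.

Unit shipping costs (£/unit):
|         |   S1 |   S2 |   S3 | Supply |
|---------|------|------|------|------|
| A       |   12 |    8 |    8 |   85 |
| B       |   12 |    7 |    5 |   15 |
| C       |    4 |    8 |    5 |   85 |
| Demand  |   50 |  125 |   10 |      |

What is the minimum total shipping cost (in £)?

An optimal shipping plan:
  A→S2: 85 × £8 = £680
  B→S2: 15 × £7 = £105
  C→S1: 50 × £4 = £200
  C→S2: 25 × £8 = £200
  C→S3: 10 × £5 = £50
Total = 680 + 105 + 200 + 200 + 50 = £1235.

1235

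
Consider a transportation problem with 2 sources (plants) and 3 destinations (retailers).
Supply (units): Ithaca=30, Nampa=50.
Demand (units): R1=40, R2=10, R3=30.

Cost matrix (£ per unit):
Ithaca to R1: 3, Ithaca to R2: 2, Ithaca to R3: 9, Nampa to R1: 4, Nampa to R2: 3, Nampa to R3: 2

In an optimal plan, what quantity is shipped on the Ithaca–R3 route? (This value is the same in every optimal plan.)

Solving gives:
  Ithaca→R1: 30 × £3 = £90
  Nampa→R1: 10 × £4 = £40
  Nampa→R2: 10 × £3 = £30
  Nampa→R3: 30 × £2 = £60
Total cost = £220.
The route Ithaca→R3 is not used.

0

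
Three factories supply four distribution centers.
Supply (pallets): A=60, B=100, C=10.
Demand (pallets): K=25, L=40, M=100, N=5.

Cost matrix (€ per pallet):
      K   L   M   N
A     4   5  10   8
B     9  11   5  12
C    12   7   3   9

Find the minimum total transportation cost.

Optimal allocation:
  A to K: 25 pallets
  A to L: 35 pallets
  B to M: 100 pallets
  C to L: 5 pallets
  C to N: 5 pallets
Total cost = €855.

855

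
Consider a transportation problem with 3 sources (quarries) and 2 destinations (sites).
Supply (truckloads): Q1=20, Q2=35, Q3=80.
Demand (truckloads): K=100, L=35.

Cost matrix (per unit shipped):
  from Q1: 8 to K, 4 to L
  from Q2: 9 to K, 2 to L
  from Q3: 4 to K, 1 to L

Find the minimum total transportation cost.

A cheapest plan:
  Q1->K: 20 truckloads
  Q2->L: 35 truckloads
  Q3->K: 80 truckloads
Total cost = 550.

550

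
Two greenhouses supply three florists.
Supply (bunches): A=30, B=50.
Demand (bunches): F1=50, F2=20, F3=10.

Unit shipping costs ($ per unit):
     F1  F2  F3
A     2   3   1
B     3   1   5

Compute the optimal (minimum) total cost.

One minimum-cost allocation:
  A->F1: 20 × $2 = $40
  A->F3: 10 × $1 = $10
  B->F1: 30 × $3 = $90
  B->F2: 20 × $1 = $20
Total = 40 + 10 + 90 + 20 = $160.

160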